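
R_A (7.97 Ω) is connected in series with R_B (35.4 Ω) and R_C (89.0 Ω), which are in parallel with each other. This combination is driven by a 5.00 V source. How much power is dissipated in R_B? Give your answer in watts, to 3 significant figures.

Reduce the parallel pair to R_p first; the network is then a simple series string.
R_p = (35.4×89.0)/(35.4+89.0) = 25.33 Ω
R_total = 7.97 + 25.33 = 33.30 Ω
I = V / R_total = 5.00 / 33.30 = 0.1502 A
Voltage across the parallel pair: V_p = I × R_p = 0.1502 × 25.33 = 3.803 V
R_B is across V_p, so use P = V²/R for that branch.
P_R_B = (3.803)² / 35.4 = 0.4086 W

0.409 W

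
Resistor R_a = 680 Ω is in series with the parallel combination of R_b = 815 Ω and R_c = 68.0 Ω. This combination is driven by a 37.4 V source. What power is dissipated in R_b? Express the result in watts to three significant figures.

0.0123 W

Replace R_b and R_c with their parallel equivalent so the circuit becomes R_a in series with R_p.
R_p = (815×68.0)/(815+68.0) = 62.76 Ω
R_total = 680 + 62.76 = 742.8 Ω
I = V / R_total = 37.4 / 742.8 = 0.05035 A
Voltage across the parallel pair: V_p = I × R_p = 0.05035 × 62.76 = 3.160 V
R_b is across V_p, so use P = V²/R for that branch.
P_R_b = (3.160)² / 815 = 0.01225 W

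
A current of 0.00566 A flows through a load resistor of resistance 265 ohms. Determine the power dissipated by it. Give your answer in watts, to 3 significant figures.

0.00849 W

The current through and the resistance of the element are both given; use P = I²R.
P = (0.005660 A)² × 265 Ω = 0.008489 W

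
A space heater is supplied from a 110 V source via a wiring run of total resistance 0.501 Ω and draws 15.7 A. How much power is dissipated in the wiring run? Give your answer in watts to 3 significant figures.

123 W

The wiring run is a series resistance carrying the load current; its dissipation is I²R_line.
The wiring run carries the full 15.7 A.
P_line = I² R_line = (15.70)² × 0.501 = 123.5 W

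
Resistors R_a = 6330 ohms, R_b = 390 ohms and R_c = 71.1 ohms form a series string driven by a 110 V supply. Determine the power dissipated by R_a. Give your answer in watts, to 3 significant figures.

1.66 W

In a series string the same current flows through every resistor — find that current, then P = I²R for the one we want.
R_total = 6330 + 390 + 71.1 = 6791 Ω
I = V / R_total = 110 / 6791 = 0.01620 A
P_R_a = I² × R_a = (0.01620)² × 6330 = 1.661 W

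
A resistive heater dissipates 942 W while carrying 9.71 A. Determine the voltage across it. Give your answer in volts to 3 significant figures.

The two known quantities fix the third via V = P / I.
V = 942 / 9.710 = 97.01 V

97.0 V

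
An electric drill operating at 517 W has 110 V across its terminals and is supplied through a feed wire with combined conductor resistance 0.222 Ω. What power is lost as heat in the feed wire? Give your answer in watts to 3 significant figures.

4.90 W

Line loss is just I²R for the cable — we know both I and R_line directly.
I = P / V = 517 / 110 = 4.700 A through the feed wire.
P_line = I² R_line = (4.700)² × 0.222 = 4.904 W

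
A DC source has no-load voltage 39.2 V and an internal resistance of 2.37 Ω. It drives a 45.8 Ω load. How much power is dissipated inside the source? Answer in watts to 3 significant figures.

r is in series with the load, so it carries the full circuit current — the loss in it is I²r.
I = ε / (r + R) = 39.2 / (2.37 + 45.8) = 0.8138 A
P_int = I² r = (0.8138)² × 2.37 = 1.570 W

1.57 W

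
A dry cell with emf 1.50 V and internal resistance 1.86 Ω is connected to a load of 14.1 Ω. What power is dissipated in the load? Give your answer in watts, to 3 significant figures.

0.125 W

Load and internal resistance form a series loop — compute the loop current, then the load power via I²R.
I = ε / (r + R) = 1.50 / (1.86 + 14.1) = 0.09398 A
P_load = I² R = (0.09398)² × 14.1 = 0.1245 W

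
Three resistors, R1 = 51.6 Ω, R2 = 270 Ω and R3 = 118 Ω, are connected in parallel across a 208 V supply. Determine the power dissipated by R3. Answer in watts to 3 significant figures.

Every branch has 208 V across it, so for R3 the power is simply V²/R.
P_R3 = V² / R3 = (208)² / 118 Ω = 366.6 W

367 W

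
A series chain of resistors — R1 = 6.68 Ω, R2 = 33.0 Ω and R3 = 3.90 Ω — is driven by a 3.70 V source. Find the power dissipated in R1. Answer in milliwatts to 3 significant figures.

Since the resistors are in series they all carry the loop current I = V/R_total; the power in any one is I²R.
R_total = 6.68 + 33.0 + 3.90 = 43.58 Ω
I = V / R_total = 3.70 / 43.58 = 0.08490 A
P_R1 = I² × R1 = (0.08490)² × 6.68 = 0.04815 W

48.2 mW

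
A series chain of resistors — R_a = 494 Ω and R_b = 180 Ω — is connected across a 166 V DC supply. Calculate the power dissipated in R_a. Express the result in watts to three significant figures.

The current is common to all series resistors; compute it, then apply P = I²R for the target.
R_total = 494 + 180 = 674.0 Ω
I = V / R_total = 166 / 674.0 = 0.2463 A
P_R_a = I² × R_a = (0.2463)² × 494 = 29.97 W

30.0 W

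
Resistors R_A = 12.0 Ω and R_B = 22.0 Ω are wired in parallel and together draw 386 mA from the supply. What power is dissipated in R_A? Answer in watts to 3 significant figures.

0.749 W

The branches share the same voltage, but only the total current is given — find V from the equivalent resistance first.
1/R_eq = 1/12.0 + 1/22.0 ⇒ R_eq = 7.765 Ω
V = I_total × R_eq = 0.3860 × 7.765 = 2.997 V
P_R_A = V² / R_A = (2.997)² / 12.0 = 0.7486 W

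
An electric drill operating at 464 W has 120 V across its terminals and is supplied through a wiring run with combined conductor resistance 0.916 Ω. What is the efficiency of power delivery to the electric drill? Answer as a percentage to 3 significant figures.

97.1 %

I = P / V = 464 / 120 = 3.867 A through the wiring run.
P_line = I² R_line = (3.867)² × 0.916 = 13.70 W
P_source = P_load + P_line = 464.0 + 13.70 = 477.7 W
η = P_load / P_source = 464.0 / 477.7 = 0.9713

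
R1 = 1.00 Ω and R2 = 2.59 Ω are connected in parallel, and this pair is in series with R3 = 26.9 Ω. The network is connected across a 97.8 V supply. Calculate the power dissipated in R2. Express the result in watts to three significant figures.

Collapse the R1‖R2 pair into one equivalent R_p; then R_p and R3 form a series string.
R_p = (1.00×2.59)/(1.00+2.59) = 0.7214 Ω
R_total = R_p + 26.9 = 0.7214 + 26.9 = 27.62 Ω
I = V / R_total = 97.8 / 27.62 = 3.541 A
Voltage across the parallel pair: V_p = I × R_p = 3.541 × 0.7214 = 2.554 V
R2 sits across V_p; its power is V_p²/R.
P_R2 = (2.554)² / 2.59 = 2.519 W

2.52 W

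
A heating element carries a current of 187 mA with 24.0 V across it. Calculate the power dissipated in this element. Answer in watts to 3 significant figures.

With V and I both given, power follows immediately from P = V I.
P = 24.0 V × 0.1870 A = 4.488 W

4.49 W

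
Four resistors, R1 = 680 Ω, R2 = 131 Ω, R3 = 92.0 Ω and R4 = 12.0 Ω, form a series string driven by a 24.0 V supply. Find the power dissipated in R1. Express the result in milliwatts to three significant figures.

Series elements share the same current, so find I first, then use P = I²R.
R_total = 680 + 131 + 92.0 + 12.0 = 915.0 Ω
I = V / R_total = 24.0 / 915.0 = 0.02623 A
P_R1 = I² × R1 = (0.02623)² × 680 = 0.4678 W

468 mW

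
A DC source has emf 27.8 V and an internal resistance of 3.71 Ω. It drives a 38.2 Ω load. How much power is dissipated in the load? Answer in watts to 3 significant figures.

16.8 W

The internal resistance and the load are in series, so the same I flows through both; get I from ε/(r+R), then I²R for the load.
I = ε / (r + R) = 27.8 / (3.71 + 38.2) = 0.6633 A
P_load = I² R = (0.6633)² × 38.2 = 16.81 W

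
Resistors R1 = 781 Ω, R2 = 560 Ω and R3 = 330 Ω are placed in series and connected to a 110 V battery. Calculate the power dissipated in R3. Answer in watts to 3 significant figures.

Since the resistors are in series they all carry the loop current I = V/R_total; the power in any one is I²R.
R_total = 781 + 560 + 330 = 1671 Ω
I = V / R_total = 110 / 1671 = 0.06583 A
P_R3 = I² × R3 = (0.06583)² × 330 = 1.430 W

1.43 W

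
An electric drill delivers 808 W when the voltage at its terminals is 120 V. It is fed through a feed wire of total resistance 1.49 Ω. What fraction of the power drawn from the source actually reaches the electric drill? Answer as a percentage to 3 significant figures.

92.3 %

I = P / V = 808 / 120 = 6.733 A through the feed wire.
P_line = I² R_line = (6.733)² × 1.49 = 67.55 W
P_source = P_load + P_line = 808.0 + 67.55 = 875.6 W
η = P_load / P_source = 808.0 / 875.6 = 0.9228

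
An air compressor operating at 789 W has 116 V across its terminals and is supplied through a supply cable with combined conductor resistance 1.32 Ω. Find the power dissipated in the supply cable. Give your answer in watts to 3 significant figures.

Line loss is just I²R for the cable — we know both I and R_line directly.
I = P / V = 789 / 116 = 6.802 A through the supply cable.
P_line = I² R_line = (6.802)² × 1.32 = 61.07 W

61.1 W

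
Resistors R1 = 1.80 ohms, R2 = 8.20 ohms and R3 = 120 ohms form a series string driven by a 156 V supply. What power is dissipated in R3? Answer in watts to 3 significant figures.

Every series element carries the same I. Get I from the total resistance, then P = I² × R3.
R_total = 1.80 + 8.20 + 120 = 130.0 Ω
I = V / R_total = 156 / 130.0 = 1.200 A
P_R3 = I² × R3 = (1.200)² × 120 = 172.8 W

173 W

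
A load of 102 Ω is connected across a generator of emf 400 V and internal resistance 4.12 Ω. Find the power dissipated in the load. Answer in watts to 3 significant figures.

Load and internal resistance form a series loop — compute the loop current, then the load power via I²R.
I = ε / (r + R) = 400 / (4.12 + 102) = 3.769 A
P_load = I² R = (3.769)² × 102 = 1449 W

1450 W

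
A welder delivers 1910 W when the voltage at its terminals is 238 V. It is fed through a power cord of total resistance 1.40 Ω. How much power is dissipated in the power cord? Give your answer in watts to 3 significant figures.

Only the current and the line resistance are needed for the I²R loss.
I = P / V = 1910 / 238 = 8.025 A through the power cord.
P_line = I² R_line = (8.025)² × 1.40 = 90.17 W

90.2 W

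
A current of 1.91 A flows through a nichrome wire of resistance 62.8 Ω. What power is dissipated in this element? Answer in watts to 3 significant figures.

Current and resistance are given, so P = I²R is the direct form.
P = (1.910 A)² × 62.8 Ω = 229.1 W

229 W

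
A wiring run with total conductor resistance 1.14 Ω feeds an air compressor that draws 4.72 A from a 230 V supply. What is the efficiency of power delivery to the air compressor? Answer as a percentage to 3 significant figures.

The wiring run carries the full 4.72 A.
P_line = I² R_line = (4.720)² × 1.14 = 25.40 W
P_source = V I = 230 × 4.720 = 1086 W; P_load = 1060 W
η = P_load / P_source = 1060 / 1086 = 0.9766

97.7 %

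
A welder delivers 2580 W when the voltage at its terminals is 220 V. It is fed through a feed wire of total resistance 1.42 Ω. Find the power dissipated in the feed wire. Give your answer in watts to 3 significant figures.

The feed wire is a series resistance carrying the load current; its dissipation is I²R_line.
I = P / V = 2580 / 220 = 11.73 A through the feed wire.
P_line = I² R_line = (11.73)² × 1.42 = 195.3 W

195 W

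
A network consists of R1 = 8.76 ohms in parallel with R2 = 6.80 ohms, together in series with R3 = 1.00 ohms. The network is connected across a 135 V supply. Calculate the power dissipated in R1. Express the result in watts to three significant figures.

1310 W

Collapse the R1‖R2 pair into one equivalent R_p; then R_p and R3 form a series string.
R_p = (8.76×6.80)/(8.76+6.80) = 3.828 Ω
R_total = R_p + 1.00 = 3.828 + 1.00 = 4.828 Ω
I = V / R_total = 135 / 4.828 = 27.96 A
Voltage across the parallel pair: V_p = I × R_p = 27.96 × 3.828 = 107.0 V
Use P = V²/R for R1 with V = V_p.
P_R1 = (107.0)² / 8.76 = 1308 W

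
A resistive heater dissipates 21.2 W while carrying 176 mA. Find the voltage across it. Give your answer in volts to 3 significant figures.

120 V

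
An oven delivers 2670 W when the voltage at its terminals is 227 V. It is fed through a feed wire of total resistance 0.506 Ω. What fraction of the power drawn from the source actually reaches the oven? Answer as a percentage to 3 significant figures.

I = P / V = 2670 / 227 = 11.76 A through the feed wire.
P_line = I² R_line = (11.76)² × 0.506 = 70.00 W
P_source = P_load + P_line = 2670 + 70.00 = 2740 W
η = P_load / P_source = 2670 / 2740 = 0.9745

97.4 %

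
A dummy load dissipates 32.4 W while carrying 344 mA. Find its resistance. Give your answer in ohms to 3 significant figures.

From P = V I = I²R = V²/R, with the two given quantities we get R = P / I².
R = 32.4 / (0.3440)² = 273.8 Ω

274 Ω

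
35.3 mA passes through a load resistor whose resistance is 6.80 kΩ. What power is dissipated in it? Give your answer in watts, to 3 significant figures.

8.47 W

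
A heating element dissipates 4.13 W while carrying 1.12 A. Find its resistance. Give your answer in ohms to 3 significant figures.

3.29 Ω

The two known quantities fix the third via R = P / I².
R = 4.13 / (1.120)² = 3.292 Ω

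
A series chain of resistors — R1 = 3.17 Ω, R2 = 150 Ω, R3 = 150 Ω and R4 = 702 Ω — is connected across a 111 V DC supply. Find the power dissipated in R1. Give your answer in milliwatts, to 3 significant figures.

38.7 mW

Every series element carries the same I. Get I from the total resistance, then P = I² × R1.
R_total = 3.17 + 150 + 150 + 702 = 1005 Ω
I = V / R_total = 111 / 1005 = 0.1104 A
P_R1 = I² × R1 = (0.1104)² × 3.17 = 0.03866 W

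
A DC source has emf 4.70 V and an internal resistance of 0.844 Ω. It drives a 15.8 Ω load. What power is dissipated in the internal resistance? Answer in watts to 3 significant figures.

0.0673 W

The internal resistance carries the same current as the load; P_int = I²r.
I = ε / (r + R) = 4.70 / (0.844 + 15.8) = 0.2824 A
P_int = I² r = (0.2824)² × 0.844 = 0.06730 W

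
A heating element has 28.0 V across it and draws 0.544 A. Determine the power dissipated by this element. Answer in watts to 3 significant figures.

15.2 W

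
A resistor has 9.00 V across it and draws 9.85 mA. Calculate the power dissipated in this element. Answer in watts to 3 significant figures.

0.0886 W

With V and I both given, power follows immediately from P = V I.
P = 9.00 V × 0.009850 A = 0.08865 W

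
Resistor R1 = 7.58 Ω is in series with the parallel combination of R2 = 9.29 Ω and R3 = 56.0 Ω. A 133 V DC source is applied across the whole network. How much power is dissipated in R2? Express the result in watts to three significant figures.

Replace R2 and R3 with their parallel equivalent so the circuit becomes R1 in series with R_p.
R_p = (9.29×56.0)/(9.29+56.0) = 7.968 Ω
R_total = 7.58 + 7.968 = 15.55 Ω
I = V / R_total = 133 / 15.55 = 8.554 A
Voltage across the parallel pair: V_p = I × R_p = 8.554 × 7.968 = 68.16 V
R2 sees V_p directly, so P = V_p² / R2.
P_R2 = (68.16)² / 9.29 = 500.1 W

500 W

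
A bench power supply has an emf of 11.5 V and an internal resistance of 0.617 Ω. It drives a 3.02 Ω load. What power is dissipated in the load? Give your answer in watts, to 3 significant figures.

30.2 W

Find the circuit current first, then P = I²R for the load (series elements share I).
I = ε / (r + R) = 11.5 / (0.617 + 3.02) = 3.162 A
P_load = I² R = (3.162)² × 3.02 = 30.19 W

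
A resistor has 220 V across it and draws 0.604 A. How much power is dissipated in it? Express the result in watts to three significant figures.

133 W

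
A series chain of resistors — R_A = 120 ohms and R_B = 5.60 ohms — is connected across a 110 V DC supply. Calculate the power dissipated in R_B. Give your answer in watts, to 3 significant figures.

Every series element carries the same I. Get I from the total resistance, then P = I² × R_B.
R_total = 120 + 5.60 = 125.6 Ω
I = V / R_total = 110 / 125.6 = 0.8758 A
P_R_B = I² × R_B = (0.8758)² × 5.60 = 4.295 W

4.30 W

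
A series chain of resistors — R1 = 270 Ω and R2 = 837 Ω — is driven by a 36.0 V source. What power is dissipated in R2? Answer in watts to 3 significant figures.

Series elements share the same current, so find I first, then use P = I²R.
R_total = 270 + 837 = 1107 Ω
I = V / R_total = 36.0 / 1107 = 0.03252 A
P_R2 = I² × R2 = (0.03252)² × 837 = 0.8852 W

0.885 W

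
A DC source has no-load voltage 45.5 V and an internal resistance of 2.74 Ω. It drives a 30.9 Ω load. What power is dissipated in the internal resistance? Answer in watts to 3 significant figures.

5.01 W

r is in series with the load, so it carries the full circuit current — the loss in it is I²r.
I = ε / (r + R) = 45.5 / (2.74 + 30.9) = 1.353 A
P_int = I² r = (1.353)² × 2.74 = 5.013 W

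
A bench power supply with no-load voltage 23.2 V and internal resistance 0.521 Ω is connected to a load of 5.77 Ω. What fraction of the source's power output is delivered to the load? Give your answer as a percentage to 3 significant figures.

91.7 %

Both r and R carry the same current, so the power split is just the resistance split: η = R/(R+r).
η = R / (R + r) = 5.77 / (5.77 + 0.521) = 0.9172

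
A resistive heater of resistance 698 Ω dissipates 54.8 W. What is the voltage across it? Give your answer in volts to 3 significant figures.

196 V

The two known quantities fix the third via V = √(P R).
V = √(54.8 × 698) = 195.6 V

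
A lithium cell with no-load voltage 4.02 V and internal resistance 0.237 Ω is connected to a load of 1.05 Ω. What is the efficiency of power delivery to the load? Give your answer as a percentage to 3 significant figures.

81.6 %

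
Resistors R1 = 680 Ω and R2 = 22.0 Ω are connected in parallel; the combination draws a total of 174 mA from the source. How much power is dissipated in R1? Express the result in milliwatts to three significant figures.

20.2 mW

We need the common branch voltage; get it from I_total × R_eq, then P = V²/R for the branch.
1/R_eq = 1/680 + 1/22.0 ⇒ R_eq = 21.31 Ω
V = I_total × R_eq = 0.1740 × 21.31 = 3.708 V
P_R1 = V² / R1 = (3.708)² / 680 = 0.02022 W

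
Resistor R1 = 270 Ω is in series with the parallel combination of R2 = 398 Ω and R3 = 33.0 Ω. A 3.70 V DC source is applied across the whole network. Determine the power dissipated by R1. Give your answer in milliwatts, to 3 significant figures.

40.9 mW

Reduce the parallel pair to R_p first; the network is then a simple series string.
R_p = (398×33.0)/(398+33.0) = 30.47 Ω
R_total = 270 + 30.47 = 300.5 Ω
I = V / R_total = 3.70 / 300.5 = 0.01231 A
All the current flows through R1; use P = I²R.
P_R1 = (0.01231)² × 270 = 0.04094 W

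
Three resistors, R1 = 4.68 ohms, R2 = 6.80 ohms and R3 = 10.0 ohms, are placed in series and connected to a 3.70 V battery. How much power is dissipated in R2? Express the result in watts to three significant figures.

Every series element carries the same I. Get I from the total resistance, then P = I² × R2.
R_total = 4.68 + 6.80 + 10.0 = 21.48 Ω
I = V / R_total = 3.70 / 21.48 = 0.1723 A
P_R2 = I² × R2 = (0.1723)² × 6.80 = 0.2018 W

0.202 W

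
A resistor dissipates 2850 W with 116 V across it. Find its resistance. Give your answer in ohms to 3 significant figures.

From P = V I = I²R = V²/R, with the two given quantities we get R = V² / P.
R = (116)² / 2850 = 4.721 Ω

4.72 Ω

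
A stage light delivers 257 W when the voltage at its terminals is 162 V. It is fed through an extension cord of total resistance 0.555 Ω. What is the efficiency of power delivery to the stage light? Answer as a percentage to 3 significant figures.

I = P / V = 257 / 162 = 1.586 A through the extension cord.
P_line = I² R_line = (1.586)² × 0.555 = 1.397 W
P_source = P_load + P_line = 257.0 + 1.397 = 258.4 W
η = P_load / P_source = 257.0 / 258.4 = 0.9946

99.5 %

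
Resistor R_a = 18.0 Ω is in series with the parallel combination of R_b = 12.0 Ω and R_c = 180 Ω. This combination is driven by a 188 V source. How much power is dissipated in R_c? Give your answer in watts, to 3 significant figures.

29.0 W

First combine the parallel branches into one equivalent R_p, then R_a + R_p is a series pair.
R_p = (12.0×180)/(12.0+180) = 11.25 Ω
R_total = 18.0 + 11.25 = 29.25 Ω
I = V / R_total = 188 / 29.25 = 6.427 A
Voltage across the parallel pair: V_p = I × R_p = 6.427 × 11.25 = 72.31 V
With V_p across R_c, its power is V_p²/R_c.
P_R_c = (72.31)² / 180 = 29.05 W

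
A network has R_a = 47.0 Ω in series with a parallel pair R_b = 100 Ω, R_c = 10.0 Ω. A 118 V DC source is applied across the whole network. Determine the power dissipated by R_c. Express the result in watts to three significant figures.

36.6 W

Collapse R_b‖R_c to a single equivalent, reducing the network to two series elements.
R_p = (100×10.0)/(100+10.0) = 9.091 Ω
R_total = 47.0 + 9.091 = 56.09 Ω
I = V / R_total = 118 / 56.09 = 2.104 A
Voltage across the parallel pair: V_p = I × R_p = 2.104 × 9.091 = 19.12 V
R_c is across V_p, so use P = V²/R for that branch.
P_R_c = (19.12)² / 10.0 = 36.58 W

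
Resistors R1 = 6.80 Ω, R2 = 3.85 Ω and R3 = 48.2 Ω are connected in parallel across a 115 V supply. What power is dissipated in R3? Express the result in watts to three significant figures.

274 W

Every branch has 115 V across it, so for R3 the power is simply V²/R.
P_R3 = V² / R3 = (115)² / 48.2 Ω = 274.4 W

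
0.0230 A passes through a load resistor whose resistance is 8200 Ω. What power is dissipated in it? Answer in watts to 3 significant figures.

The current through and the resistance of the element are both given; use P = I²R.
P = (0.02300 A)² × 8200 Ω = 4.338 W

4.34 W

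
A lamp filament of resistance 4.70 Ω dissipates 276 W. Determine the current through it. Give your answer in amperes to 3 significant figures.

The two known quantities fix the third via I = √(P / R).
I = √(276 / 4.70) = 7.663 A

7.66 A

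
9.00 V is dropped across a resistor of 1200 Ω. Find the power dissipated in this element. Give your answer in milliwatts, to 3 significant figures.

67.5 mW

With V across and R both known, P = V²/R gives the dissipation directly.
P = (9.00 V)² / 1200 Ω = 0.06750 W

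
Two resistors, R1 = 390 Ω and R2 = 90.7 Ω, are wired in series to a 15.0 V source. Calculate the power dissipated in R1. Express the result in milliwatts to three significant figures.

380 mW

The current is common to all series resistors; compute it, then apply P = I²R for the target.
R_total = 390 + 90.7 = 480.7 Ω
I = V / R_total = 15.0 / 480.7 = 0.03120 A
P_R1 = I² × R1 = (0.03120)² × 390 = 0.3798 W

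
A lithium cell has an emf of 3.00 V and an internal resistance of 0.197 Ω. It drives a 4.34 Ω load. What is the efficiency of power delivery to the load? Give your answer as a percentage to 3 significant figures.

η = P_load/(P_load+P_int) = I²R/(I²R+I²r) = R/(R+r) — the I² cancels for series elements.
η = R / (R + r) = 4.34 / (4.34 + 0.197) = 0.9566

95.7 %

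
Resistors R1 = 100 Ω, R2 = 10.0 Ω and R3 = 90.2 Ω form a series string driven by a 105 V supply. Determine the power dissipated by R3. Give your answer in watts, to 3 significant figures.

Since the resistors are in series they all carry the loop current I = V/R_total; the power in any one is I²R.
R_total = 100 + 10.0 + 90.2 = 200.2 Ω
I = V / R_total = 105 / 200.2 = 0.5245 A
P_R3 = I² × R3 = (0.5245)² × 90.2 = 24.81 W

24.8 W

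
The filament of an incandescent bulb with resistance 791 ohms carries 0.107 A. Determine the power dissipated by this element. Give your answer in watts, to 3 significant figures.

The current through and the resistance of the element are both given; use P = I²R.
P = (0.1070 A)² × 791 Ω = 9.056 W

9.06 W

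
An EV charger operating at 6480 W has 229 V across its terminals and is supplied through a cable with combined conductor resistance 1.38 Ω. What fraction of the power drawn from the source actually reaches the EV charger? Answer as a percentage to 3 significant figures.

85.4 %

I = P / V = 6480 / 229 = 28.30 A through the cable.
P_line = I² R_line = (28.30)² × 1.38 = 1105 W
P_source = P_load + P_line = 6480 + 1105 = 7585 W
η = P_load / P_source = 6480 / 7585 = 0.8543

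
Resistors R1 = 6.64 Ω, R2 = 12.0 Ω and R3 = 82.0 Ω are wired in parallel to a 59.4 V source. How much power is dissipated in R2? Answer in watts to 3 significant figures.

294 W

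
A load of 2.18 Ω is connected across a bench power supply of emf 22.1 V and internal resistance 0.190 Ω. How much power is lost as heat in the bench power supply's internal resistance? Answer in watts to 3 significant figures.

r is in series with the load, so it carries the full circuit current — the loss in it is I²r.
I = ε / (r + R) = 22.1 / (0.190 + 2.18) = 9.325 A
P_int = I² r = (9.325)² × 0.190 = 16.52 W

16.5 W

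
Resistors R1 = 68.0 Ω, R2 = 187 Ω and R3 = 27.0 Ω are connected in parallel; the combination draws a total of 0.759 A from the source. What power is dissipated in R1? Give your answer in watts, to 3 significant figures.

Only the total current is stated, so first find the parallel equivalent to get the voltage across the combination.
1/R_eq = 1/68.0 + 1/187 + 1/27.0 ⇒ R_eq = 17.52 Ω
V = I_total × R_eq = 0.7590 × 17.52 = 13.29 V
P_R1 = V² / R1 = (13.29)² / 68.0 = 2.599 W

2.60 W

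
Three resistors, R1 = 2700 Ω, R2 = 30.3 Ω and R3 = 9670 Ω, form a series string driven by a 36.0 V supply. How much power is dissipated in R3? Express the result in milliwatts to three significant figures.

81.5 mW

In a series string the same current flows through every resistor — find that current, then P = I²R for the one we want.
R_total = 2700 + 30.3 + 9670 = 12400 Ω
I = V / R_total = 36.0 / 12400 = 0.002903 A
P_R3 = I² × R3 = (0.002903)² × 9670 = 0.08150 W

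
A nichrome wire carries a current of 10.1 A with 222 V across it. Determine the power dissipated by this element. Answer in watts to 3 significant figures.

Since both terminal voltage and current are stated, P = V I gives the power in one step.
P = 222 V × 10.10 A = 2242 W

2240 W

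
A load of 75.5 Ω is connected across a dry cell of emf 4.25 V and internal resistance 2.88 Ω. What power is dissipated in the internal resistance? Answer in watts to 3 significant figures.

0.00847 W

r is in series with the load, so it carries the full circuit current — the loss in it is I²r.
I = ε / (r + R) = 4.25 / (2.88 + 75.5) = 0.05422 A
P_int = I² r = (0.05422)² × 2.88 = 0.008468 W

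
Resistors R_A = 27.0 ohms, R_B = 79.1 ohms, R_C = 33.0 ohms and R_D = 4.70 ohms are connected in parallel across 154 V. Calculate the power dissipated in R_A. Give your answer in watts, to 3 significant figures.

878 W

Parallel branches share the same voltage; P = V²/R gives the branch power in one step.
P_R_A = V² / R_A = (154)² / 27.0 Ω = 878.4 W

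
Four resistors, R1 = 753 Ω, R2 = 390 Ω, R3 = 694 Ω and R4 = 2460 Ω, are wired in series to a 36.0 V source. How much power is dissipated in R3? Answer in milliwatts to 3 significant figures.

48.7 mW

Since the resistors are in series they all carry the loop current I = V/R_total; the power in any one is I²R.
R_total = 753 + 390 + 694 + 2460 = 4297 Ω
I = V / R_total = 36.0 / 4297 = 0.008378 A
P_R3 = I² × R3 = (0.008378)² × 694 = 0.04871 W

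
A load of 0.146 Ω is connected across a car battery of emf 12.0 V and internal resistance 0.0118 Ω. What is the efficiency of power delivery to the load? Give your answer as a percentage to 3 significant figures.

Both r and R carry the same current, so the power split is just the resistance split: η = R/(R+r).
η = R / (R + r) = 0.146 / (0.146 + 0.0118) = 0.9252

92.5 %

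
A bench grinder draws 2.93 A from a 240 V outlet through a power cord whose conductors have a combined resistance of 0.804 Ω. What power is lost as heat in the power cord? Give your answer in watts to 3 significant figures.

The power cord is a series resistance carrying the load current; its dissipation is I²R_line.
The power cord carries the full 2.93 A.
P_line = I² R_line = (2.930)² × 0.804 = 6.902 W

6.90 W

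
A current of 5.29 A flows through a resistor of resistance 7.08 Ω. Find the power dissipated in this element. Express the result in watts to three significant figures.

198 W

With I and R stated, P = I²R applies in one step.
P = (5.290 A)² × 7.08 Ω = 198.1 W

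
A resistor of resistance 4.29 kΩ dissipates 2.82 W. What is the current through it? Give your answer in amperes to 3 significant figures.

0.0256 A

Inverting the appropriate power form: I = √(P / R).
I = √(2.82 / 4290) = 0.02564 A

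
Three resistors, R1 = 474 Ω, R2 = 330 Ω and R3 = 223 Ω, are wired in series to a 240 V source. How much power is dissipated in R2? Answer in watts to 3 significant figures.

Since the resistors are in series they all carry the loop current I = V/R_total; the power in any one is I²R.
R_total = 474 + 330 + 223 = 1027 Ω
I = V / R_total = 240 / 1027 = 0.2337 A
P_R2 = I² × R2 = (0.2337)² × 330 = 18.02 W

18.0 W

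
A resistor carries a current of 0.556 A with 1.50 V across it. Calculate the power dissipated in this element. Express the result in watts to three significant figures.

0.834 W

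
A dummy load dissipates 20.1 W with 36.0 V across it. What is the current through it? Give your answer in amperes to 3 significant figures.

0.558 A

Rearranging the power relation for the two known quantities gives I = P / V.
I = 20.1 / 36.0 = 0.5583 A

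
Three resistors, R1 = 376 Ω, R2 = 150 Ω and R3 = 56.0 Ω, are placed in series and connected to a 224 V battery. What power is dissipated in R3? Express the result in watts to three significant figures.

Every series element carries the same I. Get I from the total resistance, then P = I² × R3.
R_total = 376 + 150 + 56.0 = 582.0 Ω
I = V / R_total = 224 / 582.0 = 0.3849 A
P_R3 = I² × R3 = (0.3849)² × 56.0 = 8.295 W

8.30 W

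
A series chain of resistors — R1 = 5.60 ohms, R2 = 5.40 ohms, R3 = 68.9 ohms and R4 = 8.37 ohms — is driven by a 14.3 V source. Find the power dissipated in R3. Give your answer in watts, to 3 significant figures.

1.81 W

Since the resistors are in series they all carry the loop current I = V/R_total; the power in any one is I²R.
R_total = 5.60 + 5.40 + 68.9 + 8.37 = 88.27 Ω
I = V / R_total = 14.3 / 88.27 = 0.1620 A
P_R3 = I² × R3 = (0.1620)² × 68.9 = 1.808 W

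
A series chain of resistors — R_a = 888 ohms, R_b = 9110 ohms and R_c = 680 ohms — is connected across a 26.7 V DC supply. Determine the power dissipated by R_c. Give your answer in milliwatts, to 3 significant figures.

In a series string the same current flows through every resistor — find that current, then P = I²R for the one we want.
R_total = 888 + 9110 + 680 = 10680 Ω
I = V / R_total = 26.7 / 10680 = 0.002500 A
P_R_c = I² × R_c = (0.002500)² × 680 = 0.004252 W

4.25 mW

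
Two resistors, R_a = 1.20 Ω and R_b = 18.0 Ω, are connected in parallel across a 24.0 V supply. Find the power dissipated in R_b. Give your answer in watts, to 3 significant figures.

32.0 W

The supply voltage appears across each parallel branch — just use P = V²/R_b.
P_R_b = V² / R_b = (24.0)² / 18.0 Ω = 32.00 W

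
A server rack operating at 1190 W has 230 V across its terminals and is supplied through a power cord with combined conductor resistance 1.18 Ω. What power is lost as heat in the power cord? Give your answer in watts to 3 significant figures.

31.6 W

Only the current and the line resistance are needed for the I²R loss.
I = P / V = 1190 / 230 = 5.174 A through the power cord.
P_line = I² R_line = (5.174)² × 1.18 = 31.59 W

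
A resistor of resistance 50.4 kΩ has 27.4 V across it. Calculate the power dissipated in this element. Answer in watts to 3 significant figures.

With V across and R both known, P = V²/R gives the dissipation directly.
P = (27.4 V)² / 50400 Ω = 0.01490 W

0.0149 W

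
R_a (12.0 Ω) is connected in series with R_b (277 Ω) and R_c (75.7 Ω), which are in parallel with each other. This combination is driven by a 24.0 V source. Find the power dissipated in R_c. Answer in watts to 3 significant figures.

5.27 W

First combine the parallel branches into one equivalent R_p, then R_a + R_p is a series pair.
R_p = (277×75.7)/(277+75.7) = 59.45 Ω
R_total = 12.0 + 59.45 = 71.45 Ω
I = V / R_total = 24.0 / 71.45 = 0.3359 A
Voltage across the parallel pair: V_p = I × R_p = 0.3359 × 59.45 = 19.97 V
R_c sees V_p directly, so P = V_p² / R_c.
P_R_c = (19.97)² / 75.7 = 5.268 W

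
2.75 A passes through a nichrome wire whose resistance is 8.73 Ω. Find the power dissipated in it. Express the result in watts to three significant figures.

66.0 W

Current and resistance are given, so P = I²R is the direct form.
P = (2.750 A)² × 8.73 Ω = 66.02 W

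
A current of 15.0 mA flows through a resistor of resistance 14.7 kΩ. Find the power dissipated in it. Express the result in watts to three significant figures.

With I and R stated, P = I²R applies in one step.
P = (0.01500 A)² × 14700 Ω = 3.308 W

3.31 W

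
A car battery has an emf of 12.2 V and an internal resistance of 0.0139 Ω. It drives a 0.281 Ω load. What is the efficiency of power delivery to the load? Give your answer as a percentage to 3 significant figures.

95.3 %

Efficiency is P_load / P_total. With a series r and R sharing the same I, P = I²R for each, so η = R/(R+r).
η = R / (R + r) = 0.281 / (0.281 + 0.0139) = 0.9529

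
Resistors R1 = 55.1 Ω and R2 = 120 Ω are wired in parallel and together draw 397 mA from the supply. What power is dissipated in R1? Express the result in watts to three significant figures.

We need the common branch voltage; get it from I_total × R_eq, then P = V²/R for the branch.
1/R_eq = 1/55.1 + 1/120 ⇒ R_eq = 37.76 Ω
V = I_total × R_eq = 0.3970 × 37.76 = 14.99 V
P_R1 = V² / R1 = (14.99)² / 55.1 = 4.079 W

4.08 W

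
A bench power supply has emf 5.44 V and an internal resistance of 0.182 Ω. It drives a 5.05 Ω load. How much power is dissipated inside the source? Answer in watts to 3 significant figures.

0.197 W

The source's internal resistance is just another series element carrying I; its dissipation is I²r.
I = ε / (r + R) = 5.44 / (0.182 + 5.05) = 1.040 A
P_int = I² r = (1.040)² × 0.182 = 0.1968 W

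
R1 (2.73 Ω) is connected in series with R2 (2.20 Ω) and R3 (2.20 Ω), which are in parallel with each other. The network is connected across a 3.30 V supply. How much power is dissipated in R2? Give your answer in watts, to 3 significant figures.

0.408 W

Replace R2 and R3 with their parallel equivalent so the circuit becomes R1 in series with R_p.
R_p = (2.20×2.20)/(2.20+2.20) = 1.100 Ω
R_total = 2.73 + 1.100 = 3.830 Ω
I = V / R_total = 3.30 / 3.830 = 0.8616 A
Voltage across the parallel pair: V_p = I × R_p = 0.8616 × 1.100 = 0.9478 V
R2 sees V_p directly, so P = V_p² / R2.
P_R2 = (0.9478)² / 2.20 = 0.4083 W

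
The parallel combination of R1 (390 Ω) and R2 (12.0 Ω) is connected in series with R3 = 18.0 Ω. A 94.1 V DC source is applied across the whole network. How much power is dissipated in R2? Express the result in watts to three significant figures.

114 W

Reduce the parallel combination to a single R_p; the circuit then becomes R_p in series with the remaining resistor.
R_p = (390×12.0)/(390+12.0) = 11.64 Ω
R_total = R_p + 18.0 = 11.64 + 18.0 = 29.64 Ω
I = V / R_total = 94.1 / 29.64 = 3.175 A
Voltage across the parallel pair: V_p = I × R_p = 3.175 × 11.64 = 36.96 V
Use P = V²/R for R2 with V = V_p.
P_R2 = (36.96)² / 12.0 = 113.8 W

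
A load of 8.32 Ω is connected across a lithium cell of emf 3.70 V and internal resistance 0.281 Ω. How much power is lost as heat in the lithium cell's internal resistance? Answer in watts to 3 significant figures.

The internal resistance carries the same current as the load; P_int = I²r.
I = ε / (r + R) = 3.70 / (0.281 + 8.32) = 0.4302 A
P_int = I² r = (0.4302)² × 0.281 = 0.05200 W

0.0520 W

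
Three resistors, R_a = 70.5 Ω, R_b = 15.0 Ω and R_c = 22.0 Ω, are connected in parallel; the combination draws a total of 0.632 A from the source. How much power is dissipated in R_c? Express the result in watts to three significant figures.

We need the common branch voltage; get it from I_total × R_eq, then P = V²/R for the branch.
1/R_eq = 1/70.5 + 1/15.0 + 1/22.0 ⇒ R_eq = 7.917 Ω
V = I_total × R_eq = 0.6320 × 7.917 = 5.004 V
P_R_c = V² / R_c = (5.004)² / 22.0 = 1.138 W

1.14 W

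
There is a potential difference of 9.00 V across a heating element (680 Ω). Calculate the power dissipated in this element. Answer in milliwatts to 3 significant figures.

119 mW

Voltage and resistance are given, so P = V²/R is the one-step route.
P = (9.00 V)² / 680 Ω = 0.1191 W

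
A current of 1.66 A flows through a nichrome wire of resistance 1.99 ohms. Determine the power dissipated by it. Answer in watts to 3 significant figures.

Current and resistance are given, so P = I²R is the direct form.
P = (1.660 A)² × 1.99 Ω = 5.484 W

5.48 W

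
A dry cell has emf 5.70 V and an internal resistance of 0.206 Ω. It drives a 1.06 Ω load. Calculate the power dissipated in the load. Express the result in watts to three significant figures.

With r and R in series, I = ε/(r+R); the load dissipates I²R.
I = ε / (r + R) = 5.70 / (0.206 + 1.06) = 4.502 A
P_load = I² R = (4.502)² × 1.06 = 21.49 W

21.5 W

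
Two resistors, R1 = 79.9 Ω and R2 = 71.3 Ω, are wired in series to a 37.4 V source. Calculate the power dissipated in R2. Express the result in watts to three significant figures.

4.36 W

Since the resistors are in series they all carry the loop current I = V/R_total; the power in any one is I²R.
R_total = 79.9 + 71.3 = 151.2 Ω
I = V / R_total = 37.4 / 151.2 = 0.2474 A
P_R2 = I² × R2 = (0.2474)² × 71.3 = 4.362 W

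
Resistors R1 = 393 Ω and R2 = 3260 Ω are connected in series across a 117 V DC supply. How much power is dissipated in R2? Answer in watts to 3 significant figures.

3.34 W

Since the resistors are in series they all carry the loop current I = V/R_total; the power in any one is I²R.
R_total = 393 + 3260 = 3653 Ω
I = V / R_total = 117 / 3653 = 0.03203 A
P_R2 = I² × R2 = (0.03203)² × 3260 = 3.344 W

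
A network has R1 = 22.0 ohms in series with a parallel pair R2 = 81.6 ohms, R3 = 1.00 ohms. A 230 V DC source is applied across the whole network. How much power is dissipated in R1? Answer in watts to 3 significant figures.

First combine the parallel branches into one equivalent R_p, then R1 + R_p is a series pair.
R_p = (81.6×1.00)/(81.6+1.00) = 0.9879 Ω
R_total = 22.0 + 0.9879 = 22.99 Ω
I = V / R_total = 230 / 22.99 = 10.01 A
The full supply current passes through R1: P = I²R.
P_R1 = (10.01)² × 22.0 = 2202 W

2200 W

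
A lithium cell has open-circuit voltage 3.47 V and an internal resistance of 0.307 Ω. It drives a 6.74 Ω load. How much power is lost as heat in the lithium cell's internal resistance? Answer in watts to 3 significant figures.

r is in series with the load, so it carries the full circuit current — the loss in it is I²r.
I = ε / (r + R) = 3.47 / (0.307 + 6.74) = 0.4924 A
P_int = I² r = (0.4924)² × 0.307 = 0.07444 W

0.0744 W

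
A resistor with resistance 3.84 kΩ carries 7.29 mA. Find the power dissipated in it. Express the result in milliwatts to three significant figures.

204 mW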